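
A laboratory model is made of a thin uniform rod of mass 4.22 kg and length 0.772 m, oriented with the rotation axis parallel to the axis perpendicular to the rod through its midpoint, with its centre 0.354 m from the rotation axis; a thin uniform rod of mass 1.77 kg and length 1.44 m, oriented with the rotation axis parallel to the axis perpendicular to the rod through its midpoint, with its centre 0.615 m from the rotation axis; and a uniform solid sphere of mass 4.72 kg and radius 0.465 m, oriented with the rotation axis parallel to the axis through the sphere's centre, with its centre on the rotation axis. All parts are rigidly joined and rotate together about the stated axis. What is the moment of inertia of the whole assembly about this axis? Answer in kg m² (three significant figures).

Thin rod: I_cm = (1/12)ML² = (1/12)(4.22)(0.772)² = 0.20959 kg m²; centre at d = 0.354 m, so I = I_cm + Md² gives I = 0.20959 + (4.22)(0.354)² = 0.73842 kg m².
Thin rod: I_cm = (1/12)ML² = (1/12)(1.77)(1.44)² = 0.30586 kg m²; centre at d = 0.615 m, so I = I_cm + Md² gives I = 0.30586 + (1.77)(0.615)² = 0.97531 kg m².
Solid sphere: I_cm = (2/5)MR² = (2/5)(4.72)(0.465)² = 0.40823 kg m²; axis through the centre, so I = 0.40823 kg m².
Total I = 0.73842 + 0.97531 + 0.40823 = 2.122 kg m².

2.12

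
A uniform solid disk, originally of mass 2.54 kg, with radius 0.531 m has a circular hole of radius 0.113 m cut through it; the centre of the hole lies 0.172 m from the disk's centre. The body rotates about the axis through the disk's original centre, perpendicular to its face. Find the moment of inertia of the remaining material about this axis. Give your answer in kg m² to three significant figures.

Unpierced body about its centre: I₀ = (1/2)MR² = (1/2)(2.54)(0.531)² = 0.35809 kg m².
The removed disk has mass m = M·(r/R)² = (2.54)(0.113/0.531)² = 0.11503 kg (same uniform areal density).
Its moment of inertia about the rotation axis (parallel-axis theorem): I_hole = (1/2)mr² + md² = (1/2)(0.11503)(0.113)² + (0.11503)(0.172)² = 0.0041374 kg m².
Treating the hole as negative mass, I = I₀ − I_hole = 0.35809 − 0.0041374 = 0.35395 kg m².

0.354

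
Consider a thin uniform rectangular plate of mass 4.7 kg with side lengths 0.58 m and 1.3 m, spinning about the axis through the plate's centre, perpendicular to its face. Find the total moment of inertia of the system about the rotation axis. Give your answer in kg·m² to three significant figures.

0.794

I_cm = (1/12)M(a²+b²) = (1/12)(4.7)[(0.58)² + (1.3)²] = 0.79367 kg·m²; axis through the centre, so I = 0.79367 kg·m².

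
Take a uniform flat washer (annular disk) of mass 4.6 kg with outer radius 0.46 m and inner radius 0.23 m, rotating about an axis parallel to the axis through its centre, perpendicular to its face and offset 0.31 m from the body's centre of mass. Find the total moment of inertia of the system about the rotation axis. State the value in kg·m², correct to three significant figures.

1.05

I_cm = (1/2)M(R²+r²) = (1/2)(4.6)[(0.46)² + (0.23)²] = 0.60835 kg·m²; centre at d = 0.31 m, so the parallel axis theorem gives I = 0.60835 + (4.6)(0.31)² = 1.0504 kg·m².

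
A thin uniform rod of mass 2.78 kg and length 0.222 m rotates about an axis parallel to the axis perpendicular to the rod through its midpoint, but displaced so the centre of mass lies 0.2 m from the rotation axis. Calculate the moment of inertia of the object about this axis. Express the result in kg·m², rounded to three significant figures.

0.123

I_cm = (1/12)ML² = (1/12)(2.78)(0.222)² = 0.011417 kg·m²; centre at d = 0.2 m, so I = I_cm + Md² gives I = 0.011417 + (2.78)(0.2)² = 0.12262 kg·m².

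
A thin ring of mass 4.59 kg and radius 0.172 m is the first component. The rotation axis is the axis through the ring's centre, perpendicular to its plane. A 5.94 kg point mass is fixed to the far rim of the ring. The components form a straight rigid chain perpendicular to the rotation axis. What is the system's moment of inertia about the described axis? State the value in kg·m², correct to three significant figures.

Thin ring: I_cm = MR² = (4.59)(0.172)² = 0.13579 kg·m²; axis through the centre, so I = 0.13579 kg·m².
Point mass: I_cm = 0; centre at d = 0.172 m, so I = I_cm + Md² gives I = 0 + (5.94)(0.172)² = 0.17573 kg·m².
Total I = 0.13579 + 0.17573 = 0.31152 kg·m².

0.312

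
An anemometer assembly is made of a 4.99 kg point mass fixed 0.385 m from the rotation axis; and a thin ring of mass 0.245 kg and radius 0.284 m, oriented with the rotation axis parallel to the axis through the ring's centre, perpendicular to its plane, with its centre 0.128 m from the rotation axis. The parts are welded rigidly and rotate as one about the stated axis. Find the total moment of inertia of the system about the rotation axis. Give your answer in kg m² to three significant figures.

Point mass: I_cm = 0; centre at d = 0.385 m, so I = I_cm + Md² gives I = 0 + (4.99)(0.385)² = 0.73964 kg m².
Thin ring: I_cm = MR² = (0.245)(0.284)² = 0.019761 kg m²; centre at d = 0.128 m, so I = I_cm + Md² gives I = 0.019761 + (0.245)(0.128)² = 0.023775 kg m².
Total I = 0.73964 + 0.023775 = 0.76342 kg m².

0.763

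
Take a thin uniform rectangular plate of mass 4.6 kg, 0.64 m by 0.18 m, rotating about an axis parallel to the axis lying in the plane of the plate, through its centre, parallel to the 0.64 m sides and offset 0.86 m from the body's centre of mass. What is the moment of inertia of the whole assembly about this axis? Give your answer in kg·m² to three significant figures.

3.41

I_cm = (1/12)Mb² = (1/12)(4.6)(0.18)² = 0.01242 kg·m²; centre at d = 0.86 m, so the parallel axis theorem gives I = 0.01242 + (4.6)(0.86)² = 3.4146 kg·m².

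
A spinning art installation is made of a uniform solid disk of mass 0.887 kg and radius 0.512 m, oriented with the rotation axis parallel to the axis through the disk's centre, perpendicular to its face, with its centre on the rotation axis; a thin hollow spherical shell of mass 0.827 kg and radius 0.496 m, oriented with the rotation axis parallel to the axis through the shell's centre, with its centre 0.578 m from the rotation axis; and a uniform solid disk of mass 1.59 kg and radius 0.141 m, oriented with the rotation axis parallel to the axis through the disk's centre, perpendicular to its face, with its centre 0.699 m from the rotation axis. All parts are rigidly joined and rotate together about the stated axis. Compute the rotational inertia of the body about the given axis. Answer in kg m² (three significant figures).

1.32

Solid disk: I_cm = (1/2)MR² = (1/2)(0.887)(0.512)² = 0.11626 kg m²; axis through the centre, so I = 0.11626 kg m².
Spherical shell: I_cm = (2/3)MR² = (2/3)(0.827)(0.496)² = 0.13564 kg m²; centre at d = 0.578 m, so the parallel axis theorem gives I = 0.13564 + (0.827)(0.578)² = 0.41192 kg m².
Solid disk: I_cm = (1/2)MR² = (1/2)(1.59)(0.141)² = 0.015805 kg m²; centre at d = 0.699 m, so the parallel axis theorem gives I = 0.015805 + (1.59)(0.699)² = 0.79268 kg m².
Total I = 0.11626 + 0.41192 + 0.79268 = 1.3209 kg m².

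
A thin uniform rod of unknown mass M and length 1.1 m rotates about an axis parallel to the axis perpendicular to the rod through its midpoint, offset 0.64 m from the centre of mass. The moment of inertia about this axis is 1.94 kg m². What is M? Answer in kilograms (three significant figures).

I = I_cm + Md² = (1/12)ML² + Md² = M·[0.0833333·(1.1)² + (0.64)²] = M·0.51043.
So M = 1.94 / 0.51043 = 3.8007 kg.

3.80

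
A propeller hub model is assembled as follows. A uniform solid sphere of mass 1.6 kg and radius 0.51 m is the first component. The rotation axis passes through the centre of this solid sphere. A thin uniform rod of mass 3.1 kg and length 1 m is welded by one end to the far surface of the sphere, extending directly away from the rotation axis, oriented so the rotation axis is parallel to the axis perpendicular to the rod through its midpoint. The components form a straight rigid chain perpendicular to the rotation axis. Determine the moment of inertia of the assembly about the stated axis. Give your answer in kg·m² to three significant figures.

3.59

Solid sphere: I_cm = (2/5)MR² = (2/5)(1.6)(0.51)² = 0.16646 kg·m²; axis through the centre, so I = 0.16646 kg·m².
Thin rod: I_cm = (1/12)ML² = (1/12)(3.1)(1)² = 0.25833 kg·m²; centre at d = 0.51 + 0.5 = 1.01 m, so the parallel axis theorem gives I = 0.25833 + (3.1)(1.01)² = 3.4206 kg·m².
Total I = 0.16646 + 3.4206 = 3.5871 kg·m².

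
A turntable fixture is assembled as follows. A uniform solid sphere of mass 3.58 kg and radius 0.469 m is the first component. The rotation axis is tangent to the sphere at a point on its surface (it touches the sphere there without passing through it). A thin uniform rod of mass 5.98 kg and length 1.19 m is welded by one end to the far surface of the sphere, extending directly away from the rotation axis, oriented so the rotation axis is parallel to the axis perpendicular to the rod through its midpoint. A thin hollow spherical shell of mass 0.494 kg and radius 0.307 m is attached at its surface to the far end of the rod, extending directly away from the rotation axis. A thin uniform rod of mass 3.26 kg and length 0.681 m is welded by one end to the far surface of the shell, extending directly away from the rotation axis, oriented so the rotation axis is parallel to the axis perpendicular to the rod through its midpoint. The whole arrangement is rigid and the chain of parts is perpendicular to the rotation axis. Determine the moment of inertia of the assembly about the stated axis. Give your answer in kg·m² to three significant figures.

Solid sphere: I_cm = (2/5)MR² = (2/5)(3.58)(0.469)² = 0.31498 kg·m²; centre at d = 0.469 m, so the parallel axis theorem gives I = 0.31498 + (3.58)(0.469)² = 1.1024 kg·m².
Thin rod: I_cm = (1/12)ML² = (1/12)(5.98)(1.19)² = 0.70569 kg·m²; centre at d = 0.469 + 0.469 + 0.595 = 1.533 m, so the parallel axis theorem gives I = 0.70569 + (5.98)(1.533)² = 14.759 kg·m².
Spherical shell: I_cm = (2/3)MR² = (2/3)(0.494)(0.307)² = 0.031039 kg·m²; centre at d = 0.469 + 0.469 + 0.595 + 0.595 + 0.307 = 2.435 m, so the parallel axis theorem gives I = 0.031039 + (0.494)(2.435)² = 2.9601 kg·m².
Thin rod: I_cm = (1/12)ML² = (1/12)(3.26)(0.681)² = 0.12599 kg·m²; centre at d = 0.469 + 0.469 + 0.595 + 0.595 + 0.307 + 0.307 + 0.3405 = 3.0825 m, so the parallel axis theorem gives I = 0.12599 + (3.26)(3.0825)² = 31.102 kg·m².
Total I = 1.1024 + 14.759 + 2.9601 + 31.102 = 49.924 kg·m².

49.9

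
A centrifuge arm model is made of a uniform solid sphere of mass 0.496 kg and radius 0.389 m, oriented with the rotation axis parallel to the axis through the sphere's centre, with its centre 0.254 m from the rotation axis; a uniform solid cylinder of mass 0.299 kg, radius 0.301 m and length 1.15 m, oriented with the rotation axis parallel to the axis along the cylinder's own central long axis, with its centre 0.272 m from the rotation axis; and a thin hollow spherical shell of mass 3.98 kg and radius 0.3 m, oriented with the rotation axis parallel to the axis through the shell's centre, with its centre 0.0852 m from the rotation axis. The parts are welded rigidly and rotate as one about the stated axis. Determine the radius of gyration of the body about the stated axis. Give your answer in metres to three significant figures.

Solid sphere: I_cm = (2/5)MR² = (2/5)(0.496)(0.389)² = 0.030022 kg m^2; centre at d = 0.254 m, so I = I_cm + Md² gives I = 0.030022 + (0.496)(0.254)² = 0.062022 kg m^2.
Solid cylinder: I_cm = (1/2)MR² = (1/2)(0.299)(0.301)² = 0.013545 kg m^2; centre at d = 0.272 m, so I = I_cm + Md² gives I = 0.013545 + (0.299)(0.272)² = 0.035666 kg m^2.
Spherical shell: I_cm = (2/3)MR² = (2/3)(3.98)(0.3)² = 0.2388 kg m^2; centre at d = 0.0852 m, so I = I_cm + Md² gives I = 0.2388 + (3.98)(0.0852)² = 0.26769 kg m^2.
Total I = 0.36538 kg m^2; total mass M = 4.775 kg.
k = √(I/M) = √(0.36538/4.775) = 0.27662 m.

0.277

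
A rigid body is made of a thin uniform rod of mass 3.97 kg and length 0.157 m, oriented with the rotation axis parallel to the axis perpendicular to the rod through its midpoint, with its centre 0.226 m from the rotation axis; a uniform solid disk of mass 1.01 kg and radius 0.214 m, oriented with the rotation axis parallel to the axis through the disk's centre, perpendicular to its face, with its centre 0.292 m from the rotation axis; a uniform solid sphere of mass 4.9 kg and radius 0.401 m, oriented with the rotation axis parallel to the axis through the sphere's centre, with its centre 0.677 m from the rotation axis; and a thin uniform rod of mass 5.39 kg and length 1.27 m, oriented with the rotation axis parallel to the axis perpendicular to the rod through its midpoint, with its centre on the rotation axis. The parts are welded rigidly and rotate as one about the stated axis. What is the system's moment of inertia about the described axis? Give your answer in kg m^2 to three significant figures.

Thin rod: I_cm = (1/12)ML² = (1/12)(3.97)(0.157)² = 0.0081547 kg m^2; centre at d = 0.226 m, so I = I_cm + Md² gives I = 0.0081547 + (3.97)(0.226)² = 0.21093 kg m^2.
Solid disk: I_cm = (1/2)MR² = (1/2)(1.01)(0.214)² = 0.023127 kg m^2; centre at d = 0.292 m, so I = I_cm + Md² gives I = 0.023127 + (1.01)(0.292)² = 0.10924 kg m^2.
Solid sphere: I_cm = (2/5)MR² = (2/5)(4.9)(0.401)² = 0.31517 kg m^2; centre at d = 0.677 m, so I = I_cm + Md² gives I = 0.31517 + (4.9)(0.677)² = 2.561 kg m^2.
Thin rod: I_cm = (1/12)ML² = (1/12)(5.39)(1.27)² = 0.72446 kg m^2; axis through the centre, so I = 0.72446 kg m^2.
Total I = 0.21093 + 0.10924 + 2.561 + 0.72446 = 3.6056 kg m^2.

3.61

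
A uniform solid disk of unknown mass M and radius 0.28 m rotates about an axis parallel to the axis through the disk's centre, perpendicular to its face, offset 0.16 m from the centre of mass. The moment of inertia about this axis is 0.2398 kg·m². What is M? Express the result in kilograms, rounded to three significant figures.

3.70

I = I_cm + Md² = (1/2)MR² + Md² = M·[0.5·(0.28)² + (0.16)²] = M·0.0648.
So M = 0.2398 / 0.0648 = 3.7006 kg.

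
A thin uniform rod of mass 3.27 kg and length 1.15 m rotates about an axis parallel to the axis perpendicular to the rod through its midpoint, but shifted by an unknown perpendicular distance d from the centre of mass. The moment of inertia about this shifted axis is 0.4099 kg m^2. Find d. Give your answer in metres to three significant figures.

About the centre-of-mass axis, I_cm = (1/12)ML² = (1/12)(3.27)(1.15)² = 0.36038 kg m^2.
Parallel axis theorem: I = I_cm + Md², so Md² = 0.4099 − 0.36038 = 0.049519 kg m^2.
d = √(0.049519 / 3.27) = 0.12306 m.

0.123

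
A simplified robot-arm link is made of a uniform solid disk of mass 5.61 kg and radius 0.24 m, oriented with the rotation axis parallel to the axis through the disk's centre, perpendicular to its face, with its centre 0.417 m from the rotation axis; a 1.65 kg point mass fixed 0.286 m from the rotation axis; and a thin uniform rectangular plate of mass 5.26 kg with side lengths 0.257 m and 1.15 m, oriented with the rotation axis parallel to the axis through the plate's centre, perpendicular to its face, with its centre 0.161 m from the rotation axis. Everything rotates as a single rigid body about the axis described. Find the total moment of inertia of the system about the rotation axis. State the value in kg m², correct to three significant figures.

Solid disk: I_cm = (1/2)MR² = (1/2)(5.61)(0.24)² = 0.16157 kg m²; centre at d = 0.417 m, so I = I_cm + Md² gives I = 0.16157 + (5.61)(0.417)² = 1.1371 kg m².
Point mass: I_cm = 0; centre at d = 0.286 m, so I = I_cm + Md² gives I = 0 + (1.65)(0.286)² = 0.13496 kg m².
Rectangular plate: I_cm = (1/12)M(a²+b²) = (1/12)(5.26)[(0.257)² + (1.15)²] = 0.60865 kg m²; centre at d = 0.161 m, so I = I_cm + Md² gives I = 0.60865 + (5.26)(0.161)² = 0.74499 kg m².
Total I = 1.1371 + 0.13496 + 0.74499 = 2.017 kg m².

2.02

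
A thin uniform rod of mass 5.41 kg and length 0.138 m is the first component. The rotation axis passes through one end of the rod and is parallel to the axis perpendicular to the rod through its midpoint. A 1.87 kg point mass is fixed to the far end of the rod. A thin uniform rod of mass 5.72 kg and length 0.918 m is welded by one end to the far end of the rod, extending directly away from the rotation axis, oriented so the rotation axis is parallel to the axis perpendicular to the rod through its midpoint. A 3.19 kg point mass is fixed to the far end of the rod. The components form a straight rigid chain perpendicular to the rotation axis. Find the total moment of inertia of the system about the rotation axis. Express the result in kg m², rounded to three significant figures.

6.07

Thin rod: I_cm = (1/12)ML² = (1/12)(5.41)(0.138)² = 0.0085857 kg m²; centre at d = 0.069 m, so I = I_cm + Md² gives I = 0.0085857 + (5.41)(0.069)² = 0.034343 kg m².
Point mass: I_cm = 0; centre at d = 0.069 + 0.069 = 0.138 m, so I = I_cm + Md² gives I = 0 + (1.87)(0.138)² = 0.035612 kg m².
Thin rod: I_cm = (1/12)ML² = (1/12)(5.72)(0.918)² = 0.4017 kg m²; centre at d = 0.069 + 0.069 + 0.459 = 0.597 m, so I = I_cm + Md² gives I = 0.4017 + (5.72)(0.597)² = 2.4404 kg m².
Point mass: I_cm = 0; centre at d = 0.069 + 0.069 + 0.459 + 0.459 = 1.056 m, so I = I_cm + Md² gives I = 0 + (3.19)(1.056)² = 3.5573 kg m².
Total I = 0.034343 + 0.035612 + 2.4404 + 3.5573 = 6.0676 kg m².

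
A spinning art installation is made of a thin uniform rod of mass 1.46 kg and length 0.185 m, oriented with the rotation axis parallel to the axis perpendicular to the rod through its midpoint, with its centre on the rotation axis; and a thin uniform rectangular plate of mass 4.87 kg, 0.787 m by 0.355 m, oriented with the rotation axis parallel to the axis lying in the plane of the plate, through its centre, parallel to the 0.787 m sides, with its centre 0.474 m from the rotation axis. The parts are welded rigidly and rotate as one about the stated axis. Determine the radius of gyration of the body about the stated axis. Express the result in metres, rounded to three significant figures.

0.426

Thin rod: I_cm = (1/12)ML² = (1/12)(1.46)(0.185)² = 0.004164 kg·m²; axis through the centre, so I = 0.004164 kg·m².
Rectangular plate: I_cm = (1/12)Mb² = (1/12)(4.87)(0.355)² = 0.051145 kg·m²; centre at d = 0.474 m, so I = I_cm + Md² gives I = 0.051145 + (4.87)(0.474)² = 1.1453 kg·m².
Total I = 1.1495 kg·m²; total mass M = 6.33 kg.
k = √(I/M) = √(1.1495/6.33) = 0.42614 m.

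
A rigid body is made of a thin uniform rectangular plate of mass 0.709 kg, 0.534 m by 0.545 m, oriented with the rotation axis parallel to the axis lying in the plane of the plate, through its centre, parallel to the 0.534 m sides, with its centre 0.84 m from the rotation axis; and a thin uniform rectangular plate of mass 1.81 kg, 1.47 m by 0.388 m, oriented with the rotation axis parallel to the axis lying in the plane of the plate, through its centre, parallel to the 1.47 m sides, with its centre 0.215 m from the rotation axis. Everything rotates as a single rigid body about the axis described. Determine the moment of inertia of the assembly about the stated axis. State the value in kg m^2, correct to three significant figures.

Rectangular plate: I_cm = (1/12)Mb² = (1/12)(0.709)(0.545)² = 0.017549 kg m^2; centre at d = 0.84 m, so I = I_cm + Md² gives I = 0.017549 + (0.709)(0.84)² = 0.51782 kg m^2.
Rectangular plate: I_cm = (1/12)Mb² = (1/12)(1.81)(0.388)² = 0.022707 kg m^2; centre at d = 0.215 m, so I = I_cm + Md² gives I = 0.022707 + (1.81)(0.215)² = 0.10637 kg m^2.
Total I = 0.51782 + 0.10637 = 0.62419 kg m^2.

0.624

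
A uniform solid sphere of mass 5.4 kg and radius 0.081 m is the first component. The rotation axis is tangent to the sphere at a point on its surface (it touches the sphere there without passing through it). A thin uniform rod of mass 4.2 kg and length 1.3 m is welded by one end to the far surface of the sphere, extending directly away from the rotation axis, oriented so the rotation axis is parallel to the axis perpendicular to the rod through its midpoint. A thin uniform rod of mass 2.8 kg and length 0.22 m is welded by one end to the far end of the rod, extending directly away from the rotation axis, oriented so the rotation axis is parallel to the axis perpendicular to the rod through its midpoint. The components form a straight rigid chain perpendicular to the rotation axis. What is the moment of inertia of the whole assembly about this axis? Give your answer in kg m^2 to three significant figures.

10.3

Solid sphere: I_cm = (2/5)MR² = (2/5)(5.4)(0.081)² = 0.014172 kg m^2; centre at d = 0.081 m, so the parallel axis theorem gives I = 0.014172 + (5.4)(0.081)² = 0.049601 kg m^2.
Thin rod: I_cm = (1/12)ML² = (1/12)(4.2)(1.3)² = 0.5915 kg m^2; centre at d = 0.081 + 0.081 + 0.65 = 0.812 m, so the parallel axis theorem gives I = 0.5915 + (4.2)(0.812)² = 3.3607 kg m^2.
Thin rod: I_cm = (1/12)ML² = (1/12)(2.8)(0.22)² = 0.011293 kg m^2; centre at d = 0.081 + 0.081 + 0.65 + 0.65 + 0.11 = 1.572 m, so the parallel axis theorem gives I = 0.011293 + (2.8)(1.572)² = 6.9306 kg m^2.
Total I = 0.049601 + 3.3607 + 6.9306 = 10.341 kg m^2.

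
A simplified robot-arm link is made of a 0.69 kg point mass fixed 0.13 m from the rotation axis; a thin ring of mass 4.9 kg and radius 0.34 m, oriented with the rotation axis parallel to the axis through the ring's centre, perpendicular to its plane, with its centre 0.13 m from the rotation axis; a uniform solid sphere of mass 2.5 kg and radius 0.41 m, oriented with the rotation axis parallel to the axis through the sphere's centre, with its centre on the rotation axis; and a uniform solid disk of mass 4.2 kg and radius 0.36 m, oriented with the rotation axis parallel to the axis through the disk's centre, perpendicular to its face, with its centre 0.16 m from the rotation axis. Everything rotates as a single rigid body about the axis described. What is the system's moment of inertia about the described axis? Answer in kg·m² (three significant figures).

1.21

Point mass: I_cm = 0; centre at d = 0.13 m, so the parallel axis theorem gives I = 0 + (0.69)(0.13)² = 0.011661 kg·m².
Thin ring: I_cm = MR² = (4.9)(0.34)² = 0.56644 kg·m²; centre at d = 0.13 m, so the parallel axis theorem gives I = 0.56644 + (4.9)(0.13)² = 0.64925 kg·m².
Solid sphere: I_cm = (2/5)MR² = (2/5)(2.5)(0.41)² = 0.1681 kg·m²; axis through the centre, so I = 0.1681 kg·m².
Solid disk: I_cm = (1/2)MR² = (1/2)(4.2)(0.36)² = 0.27216 kg·m²; centre at d = 0.16 m, so the parallel axis theorem gives I = 0.27216 + (4.2)(0.16)² = 0.37968 kg·m².
Total I = 0.011661 + 0.64925 + 0.1681 + 0.37968 = 1.2087 kg·m².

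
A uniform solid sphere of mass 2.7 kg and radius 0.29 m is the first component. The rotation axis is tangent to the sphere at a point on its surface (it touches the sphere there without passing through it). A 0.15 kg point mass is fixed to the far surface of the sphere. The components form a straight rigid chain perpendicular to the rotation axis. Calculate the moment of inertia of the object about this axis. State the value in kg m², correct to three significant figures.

0.368

Solid sphere: I_cm = (2/5)MR² = (2/5)(2.7)(0.29)² = 0.090828 kg m²; centre at d = 0.29 m, so the parallel axis theorem gives I = 0.090828 + (2.7)(0.29)² = 0.3179 kg m².
Point mass: I_cm = 0; centre at d = 0.29 + 0.29 = 0.58 m, so the parallel axis theorem gives I = 0 + (0.15)(0.58)² = 0.05046 kg m².
Total I = 0.3179 + 0.05046 = 0.36836 kg m².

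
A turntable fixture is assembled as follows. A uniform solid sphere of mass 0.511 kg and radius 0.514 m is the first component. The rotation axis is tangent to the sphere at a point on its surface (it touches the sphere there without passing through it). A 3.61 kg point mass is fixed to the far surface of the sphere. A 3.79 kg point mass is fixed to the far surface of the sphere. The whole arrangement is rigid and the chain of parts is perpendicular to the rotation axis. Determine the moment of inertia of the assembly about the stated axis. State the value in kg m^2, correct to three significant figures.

Solid sphere: I_cm = (2/5)MR² = (2/5)(0.511)(0.514)² = 0.054002 kg m^2; centre at d = 0.514 m, so the parallel axis theorem gives I = 0.054002 + (0.511)(0.514)² = 0.18901 kg m^2.
Point mass: I_cm = 0; centre at d = 0.514 + 0.514 = 1.028 m, so the parallel axis theorem gives I = 0 + (3.61)(1.028)² = 3.815 kg m^2.
Point mass: I_cm = 0; centre at d = 0.514 + 0.514 = 1.028 m, so the parallel axis theorem gives I = 0 + (3.79)(1.028)² = 4.0052 kg m^2.
Total I = 0.18901 + 3.815 + 4.0052 = 8.0092 kg m^2.

8.01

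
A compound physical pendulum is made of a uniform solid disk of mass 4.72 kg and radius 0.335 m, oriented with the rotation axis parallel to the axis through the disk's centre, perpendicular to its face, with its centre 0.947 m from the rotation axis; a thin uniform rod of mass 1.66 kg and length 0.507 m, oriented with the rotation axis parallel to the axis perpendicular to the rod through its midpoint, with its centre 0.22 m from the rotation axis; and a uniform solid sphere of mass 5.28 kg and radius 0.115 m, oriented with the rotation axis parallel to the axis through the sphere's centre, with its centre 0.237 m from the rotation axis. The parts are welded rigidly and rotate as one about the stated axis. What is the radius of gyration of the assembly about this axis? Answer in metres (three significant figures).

0.651

Solid disk: I_cm = (1/2)MR² = (1/2)(4.72)(0.335)² = 0.26485 kg m^2; centre at d = 0.947 m, so the parallel axis theorem gives I = 0.26485 + (4.72)(0.947)² = 4.4978 kg m^2.
Thin rod: I_cm = (1/12)ML² = (1/12)(1.66)(0.507)² = 0.035558 kg m^2; centre at d = 0.22 m, so the parallel axis theorem gives I = 0.035558 + (1.66)(0.22)² = 0.1159 kg m^2.
Solid sphere: I_cm = (2/5)MR² = (2/5)(5.28)(0.115)² = 0.027931 kg m^2; centre at d = 0.237 m, so the parallel axis theorem gives I = 0.027931 + (5.28)(0.237)² = 0.3245 kg m^2.
Total I = 4.9382 kg m^2; total mass M = 11.66 kg.
k = √(I/M) = √(4.9382/11.66) = 0.65078 m.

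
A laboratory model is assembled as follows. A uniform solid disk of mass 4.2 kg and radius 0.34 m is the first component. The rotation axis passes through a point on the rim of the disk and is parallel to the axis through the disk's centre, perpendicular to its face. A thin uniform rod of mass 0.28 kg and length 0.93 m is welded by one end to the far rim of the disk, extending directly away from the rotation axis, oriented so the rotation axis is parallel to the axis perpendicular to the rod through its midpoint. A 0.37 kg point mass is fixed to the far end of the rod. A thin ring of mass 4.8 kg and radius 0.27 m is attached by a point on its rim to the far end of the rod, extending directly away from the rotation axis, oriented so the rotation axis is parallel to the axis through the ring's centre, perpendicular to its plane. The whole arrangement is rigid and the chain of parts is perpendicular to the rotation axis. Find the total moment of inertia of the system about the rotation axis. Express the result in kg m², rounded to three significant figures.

19.4

Solid disk: I_cm = (1/2)MR² = (1/2)(4.2)(0.34)² = 0.24276 kg m²; centre at d = 0.34 m, so the parallel axis theorem gives I = 0.24276 + (4.2)(0.34)² = 0.72828 kg m².
Thin rod: I_cm = (1/12)ML² = (1/12)(0.28)(0.93)² = 0.020181 kg m²; centre at d = 0.34 + 0.34 + 0.465 = 1.145 m, so the parallel axis theorem gives I = 0.020181 + (0.28)(1.145)² = 0.38727 kg m².
Point mass: I_cm = 0; centre at d = 0.34 + 0.34 + 0.465 + 0.465 = 1.61 m, so the parallel axis theorem gives I = 0 + (0.37)(1.61)² = 0.95908 kg m².
Thin ring: I_cm = MR² = (4.8)(0.27)² = 0.34992 kg m²; centre at d = 0.34 + 0.34 + 0.465 + 0.465 + 0.27 = 1.88 m, so the parallel axis theorem gives I = 0.34992 + (4.8)(1.88)² = 17.315 kg m².
Total I = 0.72828 + 0.38727 + 0.95908 + 17.315 = 19.39 kg m².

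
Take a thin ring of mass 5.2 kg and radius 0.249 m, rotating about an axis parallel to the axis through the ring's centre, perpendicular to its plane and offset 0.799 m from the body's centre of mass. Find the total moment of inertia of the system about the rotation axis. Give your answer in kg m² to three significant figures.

3.64

I_cm = MR² = (5.2)(0.249)² = 0.32241 kg m²; centre at d = 0.799 m, so the parallel axis theorem gives I = 0.32241 + (5.2)(0.799)² = 3.6421 kg m².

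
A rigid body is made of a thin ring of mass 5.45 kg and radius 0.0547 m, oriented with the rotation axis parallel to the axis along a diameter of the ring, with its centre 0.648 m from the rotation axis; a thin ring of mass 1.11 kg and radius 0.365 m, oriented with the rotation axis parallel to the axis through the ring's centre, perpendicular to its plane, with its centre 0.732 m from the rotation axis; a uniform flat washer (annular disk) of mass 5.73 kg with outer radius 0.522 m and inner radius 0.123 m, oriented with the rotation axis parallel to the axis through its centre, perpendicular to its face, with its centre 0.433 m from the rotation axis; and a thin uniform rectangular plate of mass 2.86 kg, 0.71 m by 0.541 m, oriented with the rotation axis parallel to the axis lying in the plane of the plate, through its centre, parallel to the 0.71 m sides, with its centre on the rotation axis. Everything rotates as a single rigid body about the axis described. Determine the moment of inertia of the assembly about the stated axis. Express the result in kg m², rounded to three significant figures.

Thin ring: I_cm = (1/2)MR² = (1/2)(5.45)(0.0547)² = 0.0081534 kg m²; centre at d = 0.648 m, so the parallel axis theorem gives I = 0.0081534 + (5.45)(0.648)² = 2.2966 kg m².
Thin ring: I_cm = MR² = (1.11)(0.365)² = 0.14788 kg m²; centre at d = 0.732 m, so the parallel axis theorem gives I = 0.14788 + (1.11)(0.732)² = 0.74264 kg m².
Annular disk: I_cm = (1/2)M(R²+r²) = (1/2)(5.73)[(0.522)² + (0.123)²] = 0.82401 kg m²; centre at d = 0.433 m, so the parallel axis theorem gives I = 0.82401 + (5.73)(0.433)² = 1.8983 kg m².
Rectangular plate: I_cm = (1/12)Mb² = (1/12)(2.86)(0.541)² = 0.069756 kg m²; axis through the centre, so I = 0.069756 kg m².
Total I = 2.2966 + 0.74264 + 1.8983 + 0.069756 = 5.0074 kg m².

5.01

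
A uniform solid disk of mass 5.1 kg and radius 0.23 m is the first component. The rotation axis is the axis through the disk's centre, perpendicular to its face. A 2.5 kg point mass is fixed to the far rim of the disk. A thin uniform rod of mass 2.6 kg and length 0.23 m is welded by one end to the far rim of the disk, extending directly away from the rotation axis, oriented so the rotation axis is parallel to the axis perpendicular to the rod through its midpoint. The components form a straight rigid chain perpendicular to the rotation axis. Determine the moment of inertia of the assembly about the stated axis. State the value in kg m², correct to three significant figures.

Solid disk: I_cm = (1/2)MR² = (1/2)(5.1)(0.23)² = 0.13489 kg m²; axis through the centre, so I = 0.13489 kg m².
Point mass: I_cm = 0; centre at d = 0.23 m, so the parallel axis theorem gives I = 0 + (2.5)(0.23)² = 0.13225 kg m².
Thin rod: I_cm = (1/12)ML² = (1/12)(2.6)(0.23)² = 0.011462 kg m²; centre at d = 0.23 + 0.115 = 0.345 m, so the parallel axis theorem gives I = 0.011462 + (2.6)(0.345)² = 0.32093 kg m².
Total I = 0.13489 + 0.13225 + 0.32093 = 0.58807 kg m².

0.588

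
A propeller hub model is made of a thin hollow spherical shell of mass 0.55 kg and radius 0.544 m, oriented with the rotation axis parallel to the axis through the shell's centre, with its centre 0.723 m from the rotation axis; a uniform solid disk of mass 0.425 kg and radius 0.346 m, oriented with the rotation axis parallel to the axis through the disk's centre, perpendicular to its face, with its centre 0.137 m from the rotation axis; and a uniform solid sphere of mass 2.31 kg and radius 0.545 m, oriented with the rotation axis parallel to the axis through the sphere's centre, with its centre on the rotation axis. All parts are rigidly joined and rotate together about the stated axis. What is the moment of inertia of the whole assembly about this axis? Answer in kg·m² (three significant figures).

0.704

Spherical shell: I_cm = (2/3)MR² = (2/3)(0.55)(0.544)² = 0.10851 kg·m²; centre at d = 0.723 m, so the parallel axis theorem gives I = 0.10851 + (0.55)(0.723)² = 0.39601 kg·m².
Solid disk: I_cm = (1/2)MR² = (1/2)(0.425)(0.346)² = 0.02544 kg·m²; centre at d = 0.137 m, so the parallel axis theorem gives I = 0.02544 + (0.425)(0.137)² = 0.033416 kg·m².
Solid sphere: I_cm = (2/5)MR² = (2/5)(2.31)(0.545)² = 0.27445 kg·m²; axis through the centre, so I = 0.27445 kg·m².
Total I = 0.39601 + 0.033416 + 0.27445 = 0.70388 kg·m².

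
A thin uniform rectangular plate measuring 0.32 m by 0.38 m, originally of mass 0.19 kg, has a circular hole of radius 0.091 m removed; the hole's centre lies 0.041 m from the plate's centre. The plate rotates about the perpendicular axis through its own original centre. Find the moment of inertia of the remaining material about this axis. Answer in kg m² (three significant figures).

Unpierced body about its centre: I₀ = (1/12)M(a²+b²) = (1/12)(0.19)[(0.32)² + (0.38)²] = 0.0039077 kg m².
The removed disk has mass m = M·πr²/(ab) = (0.19)·π(0.091)²/(0.32·0.38) = 0.040649 kg (same uniform areal density).
Its moment of inertia about the rotation axis (parallel-axis theorem): I_hole = (1/2)mr² + md² = (1/2)(0.040649)(0.091)² + (0.040649)(0.041)² = 0.00023664 kg m².
Treating the hole as negative mass, I = I₀ − I_hole = 0.0039077 − 0.00023664 = 0.003671 kg m².

0.00367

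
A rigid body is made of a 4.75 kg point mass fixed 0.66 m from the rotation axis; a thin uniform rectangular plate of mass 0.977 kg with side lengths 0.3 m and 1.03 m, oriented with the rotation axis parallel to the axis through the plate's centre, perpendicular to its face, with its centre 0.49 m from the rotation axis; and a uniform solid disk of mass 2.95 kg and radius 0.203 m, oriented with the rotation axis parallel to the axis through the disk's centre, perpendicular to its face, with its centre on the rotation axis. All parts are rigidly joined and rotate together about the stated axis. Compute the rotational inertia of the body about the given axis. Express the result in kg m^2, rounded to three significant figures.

Point mass: I_cm = 0; centre at d = 0.66 m, so I = I_cm + Md² gives I = 0 + (4.75)(0.66)² = 2.0691 kg m^2.
Rectangular plate: I_cm = (1/12)M(a²+b²) = (1/12)(0.977)[(0.3)² + (1.03)²] = 0.093702 kg m^2; centre at d = 0.49 m, so I = I_cm + Md² gives I = 0.093702 + (0.977)(0.49)² = 0.32828 kg m^2.
Solid disk: I_cm = (1/2)MR² = (1/2)(2.95)(0.203)² = 0.060783 kg m^2; axis through the centre, so I = 0.060783 kg m^2.
Total I = 2.0691 + 0.32828 + 0.060783 = 2.4582 kg m^2.

2.46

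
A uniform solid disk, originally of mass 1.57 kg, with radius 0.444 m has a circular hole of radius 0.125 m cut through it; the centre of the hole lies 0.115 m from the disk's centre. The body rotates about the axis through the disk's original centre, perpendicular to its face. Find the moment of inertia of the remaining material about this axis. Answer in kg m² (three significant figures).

0.152

Unpierced body about its centre: I₀ = (1/2)MR² = (1/2)(1.57)(0.444)² = 0.15475 kg m².
The removed disk has mass m = M·(r/R)² = (1.57)(0.125/0.444)² = 0.12444 kg (same uniform areal density).
Its moment of inertia about the rotation axis (parallel-axis theorem): I_hole = (1/2)mr² + md² = (1/2)(0.12444)(0.125)² + (0.12444)(0.115)² = 0.0026179 kg m².
Treating the hole as negative mass, I = I₀ − I_hole = 0.15475 − 0.0026179 = 0.15213 kg m².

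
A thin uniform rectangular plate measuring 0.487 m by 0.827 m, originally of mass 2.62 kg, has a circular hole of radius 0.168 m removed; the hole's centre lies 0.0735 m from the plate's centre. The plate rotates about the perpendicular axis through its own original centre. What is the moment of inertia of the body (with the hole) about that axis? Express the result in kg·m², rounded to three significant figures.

0.190

Unpierced body about its centre: I₀ = (1/12)M(a²+b²) = (1/12)(2.62)[(0.487)² + (0.827)²] = 0.20111 kg·m².
The removed disk has mass m = M·πr²/(ab) = (2.62)·π(0.168)²/(0.487·0.827) = 0.57681 kg (same uniform areal density).
Its moment of inertia about the rotation axis (parallel-axis theorem): I_hole = (1/2)mr² + md² = (1/2)(0.57681)(0.168)² + (0.57681)(0.0735)² = 0.011256 kg·m².
Treating the hole as negative mass, I = I₀ − I_hole = 0.20111 − 0.011256 = 0.18985 kg·m².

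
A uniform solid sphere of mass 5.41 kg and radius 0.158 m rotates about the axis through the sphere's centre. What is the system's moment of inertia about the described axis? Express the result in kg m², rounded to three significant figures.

I_cm = (2/5)MR² = (2/5)(5.41)(0.158)² = 0.054022 kg m²; axis through the centre, so I = 0.054022 kg m².

0.0540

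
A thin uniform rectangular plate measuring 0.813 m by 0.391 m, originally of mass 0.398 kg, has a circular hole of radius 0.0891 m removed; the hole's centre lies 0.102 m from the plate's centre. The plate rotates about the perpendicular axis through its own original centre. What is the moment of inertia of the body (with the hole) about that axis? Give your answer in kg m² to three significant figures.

Unpierced body about its centre: I₀ = (1/12)M(a²+b²) = (1/12)(0.398)[(0.813)² + (0.391)²] = 0.026993 kg m².
The removed disk has mass m = M·πr²/(ab) = (0.398)·π(0.0891)²/(0.813·0.391) = 0.031226 kg (same uniform areal density).
Its moment of inertia about the rotation axis (parallel-axis theorem): I_hole = (1/2)mr² + md² = (1/2)(0.031226)(0.0891)² + (0.031226)(0.102)² = 0.00044883 kg m².
Treating the hole as negative mass, I = I₀ − I_hole = 0.026993 − 0.00044883 = 0.026544 kg m².

0.0265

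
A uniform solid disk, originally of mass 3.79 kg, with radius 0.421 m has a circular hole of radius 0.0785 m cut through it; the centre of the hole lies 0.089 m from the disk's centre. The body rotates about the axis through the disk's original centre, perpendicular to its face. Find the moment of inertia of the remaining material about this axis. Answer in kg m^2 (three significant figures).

Unpierced body about its centre: I₀ = (1/2)MR² = (1/2)(3.79)(0.421)² = 0.33587 kg m^2.
The removed disk has mass m = M·(r/R)² = (3.79)(0.0785/0.421)² = 0.13177 kg (same uniform areal density).
Its moment of inertia about the rotation axis (parallel-axis theorem): I_hole = (1/2)mr² + md² = (1/2)(0.13177)(0.0785)² + (0.13177)(0.089)² = 0.0014497 kg m^2.
Treating the hole as negative mass, I = I₀ − I_hole = 0.33587 − 0.0014497 = 0.33442 kg m^2.

0.334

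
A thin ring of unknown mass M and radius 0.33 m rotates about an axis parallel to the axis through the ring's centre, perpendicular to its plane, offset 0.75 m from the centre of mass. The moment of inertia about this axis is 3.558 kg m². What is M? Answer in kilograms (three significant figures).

I = I_cm + Md² = MR² + Md² = M·[1·(0.33)² + (0.75)²] = M·0.6714.
So M = 3.558 / 0.6714 = 5.2994 kg.

5.30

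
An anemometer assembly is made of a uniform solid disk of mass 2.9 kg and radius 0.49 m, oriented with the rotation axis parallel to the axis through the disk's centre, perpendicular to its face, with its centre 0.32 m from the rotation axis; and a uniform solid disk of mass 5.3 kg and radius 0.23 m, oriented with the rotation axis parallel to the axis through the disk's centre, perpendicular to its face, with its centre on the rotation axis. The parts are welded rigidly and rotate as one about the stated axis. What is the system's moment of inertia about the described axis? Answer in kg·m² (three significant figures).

Solid disk: I_cm = (1/2)MR² = (1/2)(2.9)(0.49)² = 0.34814 kg·m²; centre at d = 0.32 m, so the parallel axis theorem gives I = 0.34814 + (2.9)(0.32)² = 0.64511 kg·m².
Solid disk: I_cm = (1/2)MR² = (1/2)(5.3)(0.23)² = 0.14019 kg·m²; axis through the centre, so I = 0.14019 kg·m².
Total I = 0.64511 + 0.14019 = 0.78529 kg·m².

0.785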